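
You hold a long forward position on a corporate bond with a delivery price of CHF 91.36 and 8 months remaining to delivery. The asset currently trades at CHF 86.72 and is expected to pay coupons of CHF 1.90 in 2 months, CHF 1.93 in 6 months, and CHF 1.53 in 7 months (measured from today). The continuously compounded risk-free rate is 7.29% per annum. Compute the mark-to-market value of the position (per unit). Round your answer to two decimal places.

-CHF 5.51

PV(remaining coupons) I = 1.90·e^(−0.0729·2/12) + 1.93·e^(−0.0729·6/12) + 1.53·e^(−0.0729·7/12) = 5.2043
Current forward F = (S − I)·e^(rT) = (86.72 − 5.2043)·e^(0.0729·8/12) = 81.5157 × 1.049800 = 85.5752
Value (long) = (F − K)·e^(−rT) = (85.5752 − 91.36) × 0.952562 = -5.5104
Value = -CHF 5.51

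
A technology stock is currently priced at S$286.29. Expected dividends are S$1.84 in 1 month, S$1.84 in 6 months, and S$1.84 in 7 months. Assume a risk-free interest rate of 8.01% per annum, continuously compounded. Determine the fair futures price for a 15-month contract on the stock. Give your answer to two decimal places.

S$310.52

PV(dividends) I = 1.84·e^(−0.0801·1/12) + 1.84·e^(−0.0801·6/12) + 1.84·e^(−0.0801·7/12)
I = 1.8278 + 1.7678 + 1.7560 = 5.3516
F = (S − I)·e^(rT) = (286.29 − 5.3516) · e^(0.0801·15/12)
= 280.9384 · e^0.100125 = 280.9384 × 1.105309 = S$310.52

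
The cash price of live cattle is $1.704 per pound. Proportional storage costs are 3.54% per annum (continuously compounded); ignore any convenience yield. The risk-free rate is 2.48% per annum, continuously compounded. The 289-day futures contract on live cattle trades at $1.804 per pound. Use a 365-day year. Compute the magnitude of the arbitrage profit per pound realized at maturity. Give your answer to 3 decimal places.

Fair futures: F* = S·e^(carry·T), with carry = (r + u) = 0.0248 + 0.0354 = 0.0602
F* = 1.704 · e^(0.0602 × 289/365) = 1.704 · e^0.047665 = 1.704 × 1.048819 = $1.7872
Market $1.804 > fair $1.7872: forward overpriced → cash-and-carry (buy spot, short the forward).
At maturity, profit = |F_mkt − F*| = |1.804 − 1.7872| = $0.017 per pound

$0.017 per pound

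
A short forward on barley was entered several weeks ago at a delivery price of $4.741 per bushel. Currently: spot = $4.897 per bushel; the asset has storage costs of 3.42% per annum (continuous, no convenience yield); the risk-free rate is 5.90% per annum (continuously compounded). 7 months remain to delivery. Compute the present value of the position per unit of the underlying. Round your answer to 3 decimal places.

-$0.415 per bushel

Current fair forward for the remaining 7 months: F = S·e^((r + u)·T), (r + u) = 0.0590 + 0.0342 = 0.0932
F = 4.897 · e^(0.0932 × 7/12) = 4.897 × 1.055872 = 5.1706
Value of long forward = (F − K)·e^(−rT) = (5.1706 − 4.741) · e^(−0.0590·7/12)
= 0.4296 × 0.966169 = 0.415
Short position value = −(long value) = -$0.415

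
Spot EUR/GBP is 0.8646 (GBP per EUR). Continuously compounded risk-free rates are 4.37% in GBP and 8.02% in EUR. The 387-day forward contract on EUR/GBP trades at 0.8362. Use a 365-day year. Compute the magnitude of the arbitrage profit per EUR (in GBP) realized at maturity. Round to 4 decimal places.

Fair forward: F* = S·e^(carry·T), with carry = (r_GBP − r_EUR) = 0.0437 − 0.0802 = -0.0365
F* = 0.8646 · e^(-0.0365 × 387/365) = 0.8646 · e^-0.038700 = 0.8646 × 0.962039 = 0.8318
Market 0.8362 > fair 0.8318: forward overpriced → cash-and-carry (buy spot, short the forward).
At maturity, profit = |F_mkt − F*| = |0.8362 − 0.8318| = 0.0044 per EUR (in GBP)

0.0044 per EUR (in GBP)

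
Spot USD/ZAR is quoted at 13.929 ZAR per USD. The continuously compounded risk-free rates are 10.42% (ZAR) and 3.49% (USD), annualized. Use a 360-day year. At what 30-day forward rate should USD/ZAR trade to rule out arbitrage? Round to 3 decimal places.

14.010

F = S·e^((r_ZAR − r_USD)T) = 13.929 · e^((0.1042 − 0.0349) × 30/360)
= 13.929 · e^0.005775 = 13.929 × 1.005792
F = 14.010 ZAR per USD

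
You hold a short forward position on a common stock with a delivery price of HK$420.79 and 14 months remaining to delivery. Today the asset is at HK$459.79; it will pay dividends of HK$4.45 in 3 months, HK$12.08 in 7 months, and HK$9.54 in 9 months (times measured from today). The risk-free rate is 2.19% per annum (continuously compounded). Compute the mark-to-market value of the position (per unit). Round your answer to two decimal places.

-HK$23.88

PV(remaining dividends) I = 4.45·e^(−0.0219·3/12) + 12.08·e^(−0.0219·7/12) + 9.54·e^(−0.0219·9/12) = 25.7369
Current forward F = (S − I)·e^(rT) = (459.79 − 25.7369)·e^(0.0219·14/12) = 434.0531 × 1.025879 = 445.2860
Value (long) = (F − K)·e^(−rT) = (445.2860 − 420.79) × 0.974774 = 23.8781
Short position value = −(long value) = -HK$23.88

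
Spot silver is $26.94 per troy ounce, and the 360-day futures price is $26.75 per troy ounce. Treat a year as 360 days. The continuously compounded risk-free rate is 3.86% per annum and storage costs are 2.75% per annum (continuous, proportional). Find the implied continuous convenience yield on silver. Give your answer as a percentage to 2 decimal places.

7.32%

F = S·e^((r+u−y)T) ⇒ (r+u−y) = ln(F/S)/T
ln(26.75/26.94) = -0.007078; /T ⇒ -0.007078
y = r + u − ln(F/S)/T = 0.0386 + 0.0275 + 0.007078 = 0.073178
y = 7.32%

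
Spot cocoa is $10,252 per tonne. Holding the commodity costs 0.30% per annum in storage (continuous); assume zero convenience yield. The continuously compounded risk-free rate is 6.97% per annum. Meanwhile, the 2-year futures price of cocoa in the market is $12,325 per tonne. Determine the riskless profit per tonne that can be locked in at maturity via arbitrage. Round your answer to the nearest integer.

Fair futures: F* = S·e^(carry·T), with carry = (r + u) = 0.0697 + 0.0030 = 0.0727
F* = 10252 · e^(0.0727 × 2) = 10252 · e^0.145400 = 10252 × 1.156502 = $11856.4585
Market $12325 > fair $11856.4585: forward overpriced → cash-and-carry (buy spot, short the forward).
At maturity, profit = |F_mkt − F*| = |12325 − 11856.4585| = $469 per tonne

$469 per tonne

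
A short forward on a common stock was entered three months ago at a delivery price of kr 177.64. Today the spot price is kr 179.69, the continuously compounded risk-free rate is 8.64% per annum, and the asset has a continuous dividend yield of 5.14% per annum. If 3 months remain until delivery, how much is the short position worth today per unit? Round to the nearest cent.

-kr 3.55

Current fair forward for the remaining 3 months: F = S·e^((r − q)·T), (r − q) = 0.0864 − 0.0514 = 0.0350
F = 179.69 · e^(0.0350 × 3/12) = 179.69 × 1.008788 = 181.2691
Value of long forward = (F − K)·e^(−rT) = (181.2691 − 177.64) · e^(−0.0864·3/12)
= 3.6291 × 0.978632 = 3.55
Short position value = −(long value) = -kr 3.55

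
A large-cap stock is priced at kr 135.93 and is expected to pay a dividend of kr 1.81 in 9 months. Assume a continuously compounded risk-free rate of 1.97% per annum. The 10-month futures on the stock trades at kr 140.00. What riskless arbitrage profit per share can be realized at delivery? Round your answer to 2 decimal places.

kr 3.63 per share

PV(dividends) I = 1.81·e^(−0.0197·9/12) = 1.7835
Fair futures F* = (S − I)·e^(rT) = (135.93 − 1.7835)·e^0.016417 = 134.1465 × 1.016552 = 136.3669
Market kr 140.00 > fair 136.3669: forward overpriced → cash-and-carry (borrow at r, buy the stock and collect the dividends, short the forward).
Profit at T = |F_mkt − F*| = |140.00 − 136.3669| = kr 3.63 per share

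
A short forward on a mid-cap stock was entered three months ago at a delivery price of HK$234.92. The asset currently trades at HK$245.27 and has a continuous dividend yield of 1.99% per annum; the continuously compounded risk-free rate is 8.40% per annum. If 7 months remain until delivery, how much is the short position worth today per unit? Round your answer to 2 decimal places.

Current fair forward for the remaining 7 months: F = S·e^((r − q)·T), (r − q) = 0.0840 − 0.0199 = 0.0641
F = 245.27 · e^(0.0641 × 7/12) = 245.27 × 1.038100 = 254.6148
Value of long forward = (F − K)·e^(−rT) = (254.6148 − 234.92) · e^(−0.0840·7/12)
= 19.6948 × 0.952181 = 18.75
Short position value = −(long value) = -HK$18.75

-HK$18.75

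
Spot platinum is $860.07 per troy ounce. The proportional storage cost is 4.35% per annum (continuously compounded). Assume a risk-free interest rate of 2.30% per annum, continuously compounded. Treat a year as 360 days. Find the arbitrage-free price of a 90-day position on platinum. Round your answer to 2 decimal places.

$874.49 per troy ounce

Net carry = r + u − y = 0.0230 + 0.0435 − 0.0000 = 0.0665
F = S·e^((r+u−y)T) = 860.07 · e^(0.0665 × 90/360) = 860.07 · e^0.016625
= 860.07 × 1.016764 = $874.49 per troy ounce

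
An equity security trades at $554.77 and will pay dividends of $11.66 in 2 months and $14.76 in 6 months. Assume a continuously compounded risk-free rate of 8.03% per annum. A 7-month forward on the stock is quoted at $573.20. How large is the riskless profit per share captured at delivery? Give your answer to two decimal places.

PV(dividends) I = 11.66·e^(−0.0803·2/12) + 14.76·e^(−0.0803·6/12) = 25.6841
Fair forward F* = (S − I)·e^(rT) = (554.77 − 25.6841)·e^0.046842 = 529.0859 × 1.047956 = 554.4587
Market $573.20 > fair 554.4587: forward overpriced → cash-and-carry (borrow at r, buy the stock and collect the dividends, short the forward).
Profit at T = |F_mkt − F*| = |573.20 − 554.4587| = $18.74 per share

$18.74 per share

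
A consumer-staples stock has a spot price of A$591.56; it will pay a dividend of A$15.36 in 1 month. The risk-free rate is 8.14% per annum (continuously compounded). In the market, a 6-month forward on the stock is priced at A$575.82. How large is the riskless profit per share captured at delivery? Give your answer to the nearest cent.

A$24.42 per share

PV(dividends) I = 15.36·e^(−0.0814·1/12) = 15.2562
Fair forward F* = (S − I)·e^(rT) = (591.56 − 15.2562)·e^0.040700 = 576.3038 × 1.041540 = 600.2435
Market A$575.82 < fair 600.2435: forward underpriced → reverse cash-and-carry (short the stock, invest proceeds at r, pay the dividends, go long the forward).
Profit at T = |F_mkt − F*| = |575.82 − 600.2435| = A$24.42 per share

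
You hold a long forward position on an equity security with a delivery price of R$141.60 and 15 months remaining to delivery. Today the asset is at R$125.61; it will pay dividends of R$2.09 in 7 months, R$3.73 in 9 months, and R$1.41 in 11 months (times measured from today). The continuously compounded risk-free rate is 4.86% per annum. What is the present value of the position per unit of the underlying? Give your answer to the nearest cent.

PV(remaining dividends) I = 2.09·e^(−0.0486·7/12) + 3.73·e^(−0.0486·9/12) + 1.41·e^(−0.0486·11/12) = 6.9766
Current forward F = (S − I)·e^(rT) = (125.61 − 6.9766)·e^(0.0486·15/12) = 118.6334 × 1.062633 = 126.0638
Value (long) = (F − K)·e^(−rT) = (126.0638 − 141.60) × 0.941058 = -14.6205
Value = -R$14.62

-R$14.62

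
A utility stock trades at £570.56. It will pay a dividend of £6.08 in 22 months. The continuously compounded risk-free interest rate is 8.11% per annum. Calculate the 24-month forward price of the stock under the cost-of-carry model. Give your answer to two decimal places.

PV(dividends) I = 6.08·e^(−0.0811·22/12)
I = 5.2400
F = (S − I)·e^(rT) = (570.56 − 5.2400) · e^(0.0811·24/12)
= 565.3200 · e^0.162200 = 565.3200 × 1.176095 = £664.87

£664.87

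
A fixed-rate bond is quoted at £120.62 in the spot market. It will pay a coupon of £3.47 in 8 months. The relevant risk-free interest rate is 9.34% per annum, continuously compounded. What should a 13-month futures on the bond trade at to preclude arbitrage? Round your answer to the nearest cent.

PV(coupons) I = 3.47·e^(−0.0934·8/12)
I = 3.2605
F = (S − I)·e^(rT) = (120.62 − 3.2605) · e^(0.0934·13/12)
= 117.3595 · e^0.101183 = 117.3595 × 1.106479 = £129.86

£129.86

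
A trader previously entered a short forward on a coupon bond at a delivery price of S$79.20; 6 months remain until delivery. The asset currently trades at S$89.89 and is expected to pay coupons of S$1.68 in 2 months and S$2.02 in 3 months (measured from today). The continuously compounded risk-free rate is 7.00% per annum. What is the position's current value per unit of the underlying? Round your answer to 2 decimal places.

-S$9.77

PV(remaining coupons) I = 1.68·e^(−0.0700·2/12) + 2.02·e^(−0.0700·3/12) = 3.6455
Current forward F = (S − I)·e^(rT) = (89.89 − 3.6455)·e^(0.0700·6/12) = 86.2445 × 1.035620 = 89.3165
Value (long) = (F − K)·e^(−rT) = (89.3165 − 79.20) × 0.965605 = 9.7685
Short position value = −(long value) = -S$9.77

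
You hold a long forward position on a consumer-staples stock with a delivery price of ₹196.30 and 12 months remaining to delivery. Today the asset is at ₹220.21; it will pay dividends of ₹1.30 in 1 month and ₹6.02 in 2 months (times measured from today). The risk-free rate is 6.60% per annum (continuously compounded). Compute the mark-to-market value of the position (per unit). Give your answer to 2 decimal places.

₹29.20

PV(remaining dividends) I = 1.30·e^(−0.0660·1/12) + 6.02·e^(−0.0660·2/12) = 7.2470
Current forward F = (S − I)·e^(rT) = (220.21 − 7.2470)·e^(0.0660·12/12) = 212.9630 × 1.068227 = 227.4928
Value (long) = (F − K)·e^(−rT) = (227.4928 − 196.30) × 0.936131 = 29.2005
Value = ₹29.20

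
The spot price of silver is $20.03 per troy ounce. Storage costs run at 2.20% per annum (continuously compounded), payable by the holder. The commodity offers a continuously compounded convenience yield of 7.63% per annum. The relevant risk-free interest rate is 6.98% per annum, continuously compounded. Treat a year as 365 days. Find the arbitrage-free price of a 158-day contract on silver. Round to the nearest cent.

$20.16 per troy ounce

Net carry = r + u − y = 0.0698 + 0.0220 − 0.0763 = 0.0155
F = S·e^((r+u−y)T) = 20.03 · e^(0.0155 × 158/365) = 20.03 · e^0.006710
= 20.03 × 1.006733 = $20.16 per troy ounce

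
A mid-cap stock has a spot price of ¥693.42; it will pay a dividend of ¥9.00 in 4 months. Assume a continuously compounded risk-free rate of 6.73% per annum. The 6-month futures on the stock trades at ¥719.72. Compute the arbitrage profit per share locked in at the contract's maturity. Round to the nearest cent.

¥11.67 per share

PV(dividends) I = 9.00·e^(−0.0673·4/12) = 8.8003
Fair futures F* = (S − I)·e^(rT) = (693.42 − 8.8003)·e^0.033650 = 684.6197 × 1.034223 = 708.0494
Market ¥719.72 > fair 708.0494: forward overpriced → cash-and-carry (borrow at r, buy the stock and collect the dividends, short the forward).
Profit at T = |F_mkt − F*| = |719.72 − 708.0494| = ¥11.67 per share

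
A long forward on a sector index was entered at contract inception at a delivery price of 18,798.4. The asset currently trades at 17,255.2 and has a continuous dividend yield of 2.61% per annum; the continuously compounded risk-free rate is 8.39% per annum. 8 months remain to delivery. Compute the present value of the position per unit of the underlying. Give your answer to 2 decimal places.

-818.25

Current fair forward for the remaining 8 months: F = S·e^((r − q)·T), (r − q) = 0.0839 − 0.0261 = 0.0578
F = 17255.2 · e^(0.0578 × 8/12) = 17255.2 × 1.03928537 = 17933.0769
Value of long forward = (F − K)·e^(−rT) = (17933.0769 − 18798.4) · e^(−0.0839·8/12)
= -865.3231 × 0.94560217 = -818.25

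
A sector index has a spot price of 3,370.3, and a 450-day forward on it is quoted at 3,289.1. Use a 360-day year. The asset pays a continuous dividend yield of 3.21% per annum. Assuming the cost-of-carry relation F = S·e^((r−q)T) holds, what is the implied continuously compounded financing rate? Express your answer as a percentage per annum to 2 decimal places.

1.26%

From F = S·e^((r−q)T): (r − q) = ln(F/S)/T
ln(3289.1/3370.3) = ln(0.975907) = -0.024388
(r − q) = -0.024388 / (450/360) = -0.019510
r = ln(F/S)/T + q = -0.019510 + 0.0321 = 0.012590
r = 1.26%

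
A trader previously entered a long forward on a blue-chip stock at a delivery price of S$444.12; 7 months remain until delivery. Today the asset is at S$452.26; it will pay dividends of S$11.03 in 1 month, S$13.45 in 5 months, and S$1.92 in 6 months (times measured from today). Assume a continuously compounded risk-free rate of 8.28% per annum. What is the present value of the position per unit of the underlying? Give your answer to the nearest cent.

PV(remaining dividends) I = 11.03·e^(−0.0828·1/12) + 13.45·e^(−0.0828·5/12) + 1.92·e^(−0.0828·6/12) = 25.7902
Current forward F = (S − I)·e^(rT) = (452.26 − 25.7902)·e^(0.0828·7/12) = 426.4698 × 1.049485 = 447.5737
Value (long) = (F − K)·e^(−rT) = (447.5737 − 444.12) × 0.952848 = 3.2909
Value = S$3.29

S$3.29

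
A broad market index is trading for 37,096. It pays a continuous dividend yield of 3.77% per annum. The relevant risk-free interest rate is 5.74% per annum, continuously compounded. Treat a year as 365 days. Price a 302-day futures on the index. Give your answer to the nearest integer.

37,706

F = S·e^((r − q)T) = 37096 · e^((0.0574 − 0.0377) × 302/365)
= 37096 · e^0.016300 = 37096 × 1.016434
F = 37,706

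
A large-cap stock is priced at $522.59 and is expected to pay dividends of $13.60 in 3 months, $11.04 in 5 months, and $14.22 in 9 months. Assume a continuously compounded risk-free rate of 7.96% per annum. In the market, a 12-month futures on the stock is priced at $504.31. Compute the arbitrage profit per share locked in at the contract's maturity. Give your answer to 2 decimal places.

PV(dividends) I = 13.60·e^(−0.0796·3/12) + 11.04·e^(−0.0796·5/12) + 14.22·e^(−0.0796·9/12) = 37.4078
Fair futures F* = (S − I)·e^(rT) = (522.59 − 37.4078)·e^0.079600 = 485.1822 × 1.082854 = 525.3815
Market $504.31 < fair 525.3815: forward underpriced → reverse cash-and-carry (short the stock, invest proceeds at r, pay the dividends, go long the forward).
Profit at T = |F_mkt − F*| = |504.31 − 525.3815| = $21.07 per share

$21.07 per share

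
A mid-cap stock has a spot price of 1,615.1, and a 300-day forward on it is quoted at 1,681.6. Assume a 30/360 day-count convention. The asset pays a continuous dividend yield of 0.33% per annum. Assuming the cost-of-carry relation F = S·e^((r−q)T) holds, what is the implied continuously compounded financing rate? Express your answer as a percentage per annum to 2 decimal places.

5.17%

From F = S·e^((r−q)T): (r − q) = ln(F/S)/T
ln(1681.6/1615.1) = ln(1.041174) = 0.040349
(r − q) = 0.040349 / (300/360) = 0.048419
r = ln(F/S)/T + q = 0.048419 + 0.0033 = 0.051719
r = 5.17%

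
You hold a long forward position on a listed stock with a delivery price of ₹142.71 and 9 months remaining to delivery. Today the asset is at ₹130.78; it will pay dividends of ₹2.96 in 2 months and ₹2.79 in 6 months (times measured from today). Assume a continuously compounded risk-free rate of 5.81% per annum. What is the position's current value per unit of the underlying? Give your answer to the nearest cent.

PV(remaining dividends) I = 2.96·e^(−0.0581·2/12) + 2.79·e^(−0.0581·6/12) = 5.6416
Current forward F = (S − I)·e^(rT) = (130.78 − 5.6416)·e^(0.0581·9/12) = 125.1384 × 1.044538 = 130.7118
Value (long) = (F − K)·e^(−rT) = (130.7118 − 142.71) × 0.957361 = -11.4866
Value = -₹11.49

-₹11.49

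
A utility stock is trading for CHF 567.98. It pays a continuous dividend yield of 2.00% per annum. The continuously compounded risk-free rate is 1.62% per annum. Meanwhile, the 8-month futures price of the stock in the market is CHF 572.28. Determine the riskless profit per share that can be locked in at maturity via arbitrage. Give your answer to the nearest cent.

CHF 5.74 per share

Fair futures: F* = S·e^(carry·T), with carry = (r − q) = 0.0162 − 0.0200 = -0.0038
F* = 567.98 · e^(-0.0038 × 8/12) = 567.98 · e^-0.002533 = 567.98 × 0.997470 = CHF 566.5430
Market CHF 572.28 > fair CHF 566.5430: forward overpriced → cash-and-carry (buy spot, short the forward).
At maturity, profit = |F_mkt − F*| = |572.28 − 566.5430| = CHF 5.74 per share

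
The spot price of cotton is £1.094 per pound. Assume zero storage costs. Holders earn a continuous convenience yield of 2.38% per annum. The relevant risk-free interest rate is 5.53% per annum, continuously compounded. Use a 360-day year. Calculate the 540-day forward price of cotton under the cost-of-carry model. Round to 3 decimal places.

£1.147 per pound

Net carry = r + u − y = 0.0553 + 0.0000 − 0.0238 = 0.0315
F = S·e^((r+u−y)T) = 1.094 · e^(0.0315 × 540/360) = 1.094 · e^0.047250
= 1.094 × 1.048384 = £1.147 per pound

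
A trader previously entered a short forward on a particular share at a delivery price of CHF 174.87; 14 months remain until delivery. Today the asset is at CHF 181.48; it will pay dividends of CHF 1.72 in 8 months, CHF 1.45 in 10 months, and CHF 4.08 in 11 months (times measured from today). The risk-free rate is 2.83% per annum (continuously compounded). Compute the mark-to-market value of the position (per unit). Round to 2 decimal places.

-CHF 5.21

PV(remaining dividends) I = 1.72·e^(−0.0283·8/12) + 1.45·e^(−0.0283·10/12) + 4.08·e^(−0.0283·11/12) = 7.0796
Current forward F = (S − I)·e^(rT) = (181.48 − 7.0796)·e^(0.0283·14/12) = 174.4004 × 1.033568 = 180.2547
Value (long) = (F − K)·e^(−rT) = (180.2547 − 174.87) × 0.967522 = 5.2098
Short position value = −(long value) = -CHF 5.21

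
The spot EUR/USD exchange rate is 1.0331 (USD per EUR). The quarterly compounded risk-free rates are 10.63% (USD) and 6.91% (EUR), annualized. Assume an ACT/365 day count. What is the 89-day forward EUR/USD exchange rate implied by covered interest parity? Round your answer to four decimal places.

By covered interest parity, F = S · (1+r_USD/4)^(4T) / (1+r_EUR/4)^(4T)
= 1.0331 × 1.025911 / 1.016845 = 1.0331 × 1.008916
F = 1.0423 USD per EUR

1.0423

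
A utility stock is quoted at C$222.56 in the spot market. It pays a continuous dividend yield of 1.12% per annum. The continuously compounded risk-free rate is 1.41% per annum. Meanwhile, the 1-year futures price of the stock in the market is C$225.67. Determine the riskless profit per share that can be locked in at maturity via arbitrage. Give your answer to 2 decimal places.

C$2.46 per share

Fair futures: F* = S·e^(carry·T), with carry = (r − q) = 0.0141 − 0.0112 = 0.0029
F* = 222.56 · e^(0.0029 × 1) = 222.56 · e^0.002900 = 222.56 × 1.002904 = C$223.2063
Market C$225.67 > fair C$223.2063: forward overpriced → cash-and-carry (buy spot, short the forward).
At maturity, profit = |F_mkt − F*| = |225.67 − 223.2063| = C$2.46 per share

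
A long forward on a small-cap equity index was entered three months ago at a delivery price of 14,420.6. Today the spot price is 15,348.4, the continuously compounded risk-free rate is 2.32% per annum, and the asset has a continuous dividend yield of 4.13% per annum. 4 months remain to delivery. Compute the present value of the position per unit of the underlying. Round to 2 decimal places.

Current fair forward for the remaining 4 months: F = S·e^((r − q)·T), (r − q) = 0.0232 − 0.0413 = -0.0181
F = 15348.4 · e^(-0.0181 × 4/12) = 15348.4 × 0.99398483 = 15256.0768
Value of long forward = (F − K)·e^(−rT) = (15256.0768 − 14420.6) · e^(−0.0232·4/12)
= 835.4768 × 0.99229649 = 829.04

829.04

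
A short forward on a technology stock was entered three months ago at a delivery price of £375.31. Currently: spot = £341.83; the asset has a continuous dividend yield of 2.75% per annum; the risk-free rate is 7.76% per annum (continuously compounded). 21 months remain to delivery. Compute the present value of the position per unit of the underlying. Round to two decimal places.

£1.88

Current fair forward for the remaining 21 months: F = S·e^((r − q)·T), (r − q) = 0.0776 − 0.0275 = 0.0501
F = 341.83 · e^(0.0501 × 21/12) = 341.83 × 1.091633 = 373.1529
Value of long forward = (F − K)·e^(−rT) = (373.1529 − 375.31) · e^(−0.0776·21/12)
= -2.1571 × 0.873017 = -1.88
Short position value = −(long value) = £1.88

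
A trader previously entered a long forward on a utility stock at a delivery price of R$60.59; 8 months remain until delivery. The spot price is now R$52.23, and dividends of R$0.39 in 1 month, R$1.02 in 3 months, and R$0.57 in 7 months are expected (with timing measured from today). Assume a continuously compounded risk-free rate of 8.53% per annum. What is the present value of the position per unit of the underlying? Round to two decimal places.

PV(remaining dividends) I = 0.39·e^(−0.0853·1/12) + 1.02·e^(−0.0853·3/12) + 0.57·e^(−0.0853·7/12) = 1.9280
Current forward F = (S − I)·e^(rT) = (52.23 − 1.9280)·e^(0.0853·8/12) = 50.3020 × 1.058515 = 53.2454
Value (long) = (F − K)·e^(−rT) = (53.2454 − 60.59) × 0.944720 = -6.9386
Value = -R$6.94

-R$6.94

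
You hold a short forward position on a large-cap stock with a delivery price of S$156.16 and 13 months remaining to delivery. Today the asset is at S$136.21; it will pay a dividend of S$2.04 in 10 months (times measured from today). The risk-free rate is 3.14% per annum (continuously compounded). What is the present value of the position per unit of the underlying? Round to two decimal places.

S$16.71

PV(remaining dividends) I = 2.04·e^(−0.0314·10/12) = 1.9873
Current forward F = (S − I)·e^(rT) = (136.21 − 1.9873)·e^(0.0314·13/12) = 134.2227 × 1.034602 = 138.8671
Value (long) = (F − K)·e^(−rT) = (138.8671 − 156.16) × 0.966555 = -16.7145
Short position value = −(long value) = S$16.71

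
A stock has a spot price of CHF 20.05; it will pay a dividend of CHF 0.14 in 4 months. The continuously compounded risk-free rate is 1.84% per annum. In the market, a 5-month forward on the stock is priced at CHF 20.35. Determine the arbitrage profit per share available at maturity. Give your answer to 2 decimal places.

PV(dividends) I = 0.14·e^(−0.0184·4/12) = 0.1391
Fair forward F* = (S − I)·e^(rT) = (20.05 − 0.1391)·e^0.007667 = 19.9109 × 1.007696 = 20.0641
Market CHF 20.35 > fair 20.0641: forward overpriced → cash-and-carry (borrow at r, buy the stock and collect the dividends, short the forward).
Profit at T = |F_mkt − F*| = |20.35 − 20.0641| = CHF 0.29 per share

CHF 0.29 per share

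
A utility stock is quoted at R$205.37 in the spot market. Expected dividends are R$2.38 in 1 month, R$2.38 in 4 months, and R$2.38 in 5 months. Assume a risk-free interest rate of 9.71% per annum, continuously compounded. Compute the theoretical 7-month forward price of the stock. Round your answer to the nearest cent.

PV(dividends) I = 2.38·e^(−0.0971·1/12) + 2.38·e^(−0.0971·4/12) + 2.38·e^(−0.0971·5/12)
I = 2.3608 + 2.3042 + 2.2856 = 6.9506
F = (S − I)·e^(rT) = (205.37 − 6.9506) · e^(0.0971·7/12)
= 198.4194 · e^0.056642 = 198.4194 × 1.058277 = R$209.98

R$209.98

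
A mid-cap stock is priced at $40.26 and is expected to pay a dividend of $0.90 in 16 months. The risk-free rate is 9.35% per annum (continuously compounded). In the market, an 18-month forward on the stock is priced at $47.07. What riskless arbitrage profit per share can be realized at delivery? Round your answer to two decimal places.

$1.66 per share

PV(dividends) I = 0.90·e^(−0.0935·16/12) = 0.7945
Fair forward F* = (S − I)·e^(rT) = (40.26 − 0.7945)·e^0.140250 = 39.4655 × 1.150561 = 45.4075
Market $47.07 > fair 45.4075: forward overpriced → cash-and-carry (borrow at r, buy the stock and collect the dividends, short the forward).
Profit at T = |F_mkt − F*| = |47.07 − 45.4075| = $1.66 per share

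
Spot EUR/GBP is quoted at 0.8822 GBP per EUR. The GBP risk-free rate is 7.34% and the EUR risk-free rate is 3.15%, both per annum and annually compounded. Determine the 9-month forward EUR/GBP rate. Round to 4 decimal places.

0.9089

By covered interest parity, F = S · (1+r_GBP)^T / (1+r_EUR)^T
= 0.8822 × 1.054560 / 1.023533 = 0.8822 × 1.030314
F = 0.9089 GBP per EUR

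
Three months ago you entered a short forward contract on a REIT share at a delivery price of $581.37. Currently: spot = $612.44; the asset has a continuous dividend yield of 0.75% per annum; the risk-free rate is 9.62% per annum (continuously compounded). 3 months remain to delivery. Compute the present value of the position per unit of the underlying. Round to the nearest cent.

-$43.74

Current fair forward for the remaining 3 months: F = S·e^((r − q)·T), (r − q) = 0.0962 − 0.0075 = 0.0887
F = 612.44 · e^(0.0887 × 3/12) = 612.44 × 1.022423 = 626.1727
Value of long forward = (F − K)·e^(−rT) = (626.1727 − 581.37) · e^(−0.0962·3/12)
= 44.8027 × 0.976237 = 43.74
Short position value = −(long value) = -$43.74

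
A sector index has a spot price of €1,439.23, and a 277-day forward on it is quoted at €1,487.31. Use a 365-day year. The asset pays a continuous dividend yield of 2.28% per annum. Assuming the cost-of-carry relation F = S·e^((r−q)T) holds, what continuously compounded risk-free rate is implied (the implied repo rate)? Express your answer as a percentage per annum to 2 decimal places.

6.61%

From F = S·e^((r−q)T): (r − q) = ln(F/S)/T
ln(1487.31/1439.23) = ln(1.033407) = 0.032861
(r − q) = 0.032861 / (277/365) = 0.043301
r = ln(F/S)/T + q = 0.043301 + 0.0228 = 0.066101
r = 6.61%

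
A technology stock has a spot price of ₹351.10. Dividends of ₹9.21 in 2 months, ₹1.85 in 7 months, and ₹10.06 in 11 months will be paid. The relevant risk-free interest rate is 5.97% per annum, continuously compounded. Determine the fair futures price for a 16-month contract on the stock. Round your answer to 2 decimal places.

PV(dividends) I = 9.21·e^(−0.0597·2/12) + 1.85·e^(−0.0597·7/12) + 10.06·e^(−0.0597·11/12)
I = 9.1188 + 1.7867 + 9.5243 = 20.4298
F = (S − I)·e^(rT) = (351.10 − 20.4298) · e^(0.0597·16/12)
= 330.6702 · e^0.079600 = 330.6702 × 1.082854 = ₹358.07

₹358.07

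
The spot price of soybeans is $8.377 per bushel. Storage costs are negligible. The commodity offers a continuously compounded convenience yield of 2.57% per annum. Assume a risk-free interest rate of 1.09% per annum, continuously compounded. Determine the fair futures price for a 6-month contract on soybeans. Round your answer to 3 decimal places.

$8.315 per bushel

Net carry = r + u − y = 0.0109 + 0.0000 − 0.0257 = -0.0148
F = S·e^((r+u−y)T) = 8.377 · e^(-0.0148 × 6/12) = 8.377 · e^-0.007400
= 8.377 × 0.992627 = $8.315 per bushel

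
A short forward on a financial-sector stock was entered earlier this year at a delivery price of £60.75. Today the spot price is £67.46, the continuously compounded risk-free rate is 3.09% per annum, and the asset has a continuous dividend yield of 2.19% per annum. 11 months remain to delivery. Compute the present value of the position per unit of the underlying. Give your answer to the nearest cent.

-£7.07

Current fair forward for the remaining 11 months: F = S·e^((r − q)·T), (r − q) = 0.0309 − 0.0219 = 0.0090
F = 67.46 · e^(0.0090 × 11/12) = 67.46 × 1.008284 = 68.0188
Value of long forward = (F − K)·e^(−rT) = (68.0188 − 60.75) · e^(−0.0309·11/12)
= 7.2688 × 0.972072 = 7.07
Short position value = −(long value) = -£7.07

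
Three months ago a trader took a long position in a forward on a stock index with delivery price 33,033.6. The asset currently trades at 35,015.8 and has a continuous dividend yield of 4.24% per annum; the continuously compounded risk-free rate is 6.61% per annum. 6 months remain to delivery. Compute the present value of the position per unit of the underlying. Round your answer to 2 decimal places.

2321.59

Current fair forward for the remaining 6 months: F = S·e^((r − q)·T), (r − q) = 0.0661 − 0.0424 = 0.0237
F = 35015.8 · e^(0.0237 × 6/12) = 35015.8 × 1.01192049 = 35433.2055
Value of long forward = (F − K)·e^(−rT) = (35433.2055 − 33033.6) · e^(−0.0661·6/12)
= 2399.6055 × 0.96749018 = 2321.59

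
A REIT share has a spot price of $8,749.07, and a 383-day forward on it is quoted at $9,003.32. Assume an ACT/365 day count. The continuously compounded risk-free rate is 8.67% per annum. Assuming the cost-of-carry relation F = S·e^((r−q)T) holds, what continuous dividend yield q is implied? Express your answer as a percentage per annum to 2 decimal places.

From F = S·e^((r−q)T): (r − q) = ln(F/S)/T
ln(9003.32/8749.07) = ln(1.029060) = 0.028646
(r − q) = 0.028646 / (383/365) = 0.027300
q = r − ln(F/S)/T = 0.0867 − 0.027300 = 0.059400
q = 5.94%

5.94%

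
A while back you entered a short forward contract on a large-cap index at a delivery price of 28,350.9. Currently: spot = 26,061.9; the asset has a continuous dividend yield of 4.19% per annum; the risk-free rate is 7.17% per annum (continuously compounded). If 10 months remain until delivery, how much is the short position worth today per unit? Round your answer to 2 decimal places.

Current fair forward for the remaining 10 months: F = S·e^((r − q)·T), (r − q) = 0.0717 − 0.0419 = 0.0298
F = 26061.9 · e^(0.0298 × 10/12) = 26061.9 × 1.02514425 = 26717.2069
Value of long forward = (F − K)·e^(−rT) = (26717.2069 − 28350.9) · e^(−0.0717·10/12)
= -1633.6931 × 0.94200000 = -1538.94
Short position value = −(long value) = 1538.94

1538.94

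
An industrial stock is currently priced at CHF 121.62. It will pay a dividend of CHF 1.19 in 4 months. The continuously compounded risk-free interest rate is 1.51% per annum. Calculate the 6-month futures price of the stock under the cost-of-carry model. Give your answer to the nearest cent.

CHF 121.35

PV(dividends) I = 1.19·e^(−0.0151·4/12)
I = 1.1840
F = (S − I)·e^(rT) = (121.62 − 1.1840) · e^(0.0151·6/12)
= 120.4360 · e^0.007550 = 120.4360 × 1.007579 = CHF 121.35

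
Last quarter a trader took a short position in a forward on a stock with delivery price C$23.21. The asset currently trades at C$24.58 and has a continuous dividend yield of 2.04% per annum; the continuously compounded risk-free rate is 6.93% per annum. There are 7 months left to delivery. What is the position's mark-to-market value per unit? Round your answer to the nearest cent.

-C$2.00

Current fair forward for the remaining 7 months: F = S·e^((r − q)·T), (r − q) = 0.0693 − 0.0204 = 0.0489
F = 24.58 · e^(0.0489 × 7/12) = 24.58 × 1.028936 = 25.2912
Value of long forward = (F − K)·e^(−rT) = (25.2912 − 23.21) · e^(−0.0693·7/12)
= 2.0812 × 0.960381 = 2.00
Short position value = −(long value) = -C$2.00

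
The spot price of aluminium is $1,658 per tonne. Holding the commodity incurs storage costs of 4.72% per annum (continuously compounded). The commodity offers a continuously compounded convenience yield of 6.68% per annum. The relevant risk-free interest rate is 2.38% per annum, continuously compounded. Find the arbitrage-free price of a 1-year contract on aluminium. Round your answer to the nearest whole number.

Net carry = r + u − y = 0.0238 + 0.0472 − 0.0668 = 0.0042
F = S·e^((r+u−y)T) = 1658 · e^(0.0042 × 12/12) = 1658 · e^0.004200
= 1658 × 1.004209 = $1,665 per tonne

$1,665 per tonne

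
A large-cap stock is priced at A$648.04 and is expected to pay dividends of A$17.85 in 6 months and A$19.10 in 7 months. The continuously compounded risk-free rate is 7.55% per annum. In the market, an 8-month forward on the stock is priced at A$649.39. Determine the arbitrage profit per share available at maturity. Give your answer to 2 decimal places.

PV(dividends) I = 17.85·e^(−0.0755·6/12) + 19.10·e^(−0.0755·7/12) = 35.4658
Fair forward F* = (S − I)·e^(rT) = (648.04 − 35.4658)·e^0.050333 = 612.5742 × 1.051621 = 644.1959
Market A$649.39 > fair 644.1959: forward overpriced → cash-and-carry (borrow at r, buy the stock and collect the dividends, short the forward).
Profit at T = |F_mkt − F*| = |649.39 − 644.1959| = A$5.19 per share

A$5.19 per share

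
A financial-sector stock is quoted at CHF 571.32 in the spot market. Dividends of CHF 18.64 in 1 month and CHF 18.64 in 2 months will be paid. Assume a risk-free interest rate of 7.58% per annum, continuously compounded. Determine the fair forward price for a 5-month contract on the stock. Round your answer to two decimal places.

CHF 551.54

PV(dividends) I = 18.64·e^(−0.0758·1/12) + 18.64·e^(−0.0758·2/12)
I = 18.5226 + 18.4060 = 36.9286
F = (S − I)·e^(rT) = (571.32 − 36.9286) · e^(0.0758·5/12)
= 534.3914 · e^0.031583 = 534.3914 × 1.032087 = CHF 551.54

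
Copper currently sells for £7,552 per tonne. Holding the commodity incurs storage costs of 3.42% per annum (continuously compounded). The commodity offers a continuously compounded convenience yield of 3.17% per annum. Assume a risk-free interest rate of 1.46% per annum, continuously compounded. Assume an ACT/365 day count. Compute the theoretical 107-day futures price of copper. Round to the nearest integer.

£7,590 per tonne

Net carry = r + u − y = 0.0146 + 0.0342 − 0.0317 = 0.0171
F = S·e^((r+u−y)T) = 7552 · e^(0.0171 × 107/365) = 7552 · e^0.005013
= 7552 × 1.005026 = £7,590 per tonne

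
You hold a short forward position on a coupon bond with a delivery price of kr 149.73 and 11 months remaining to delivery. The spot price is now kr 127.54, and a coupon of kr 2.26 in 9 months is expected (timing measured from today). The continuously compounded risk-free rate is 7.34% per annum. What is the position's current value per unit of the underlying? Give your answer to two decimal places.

kr 14.59

PV(remaining coupons) I = 2.26·e^(−0.0734·9/12) = 2.1389
Current forward F = (S − I)·e^(rT) = (127.54 − 2.1389)·e^(0.0734·11/12) = 125.4011 × 1.069598 = 134.1288
Value (long) = (F − K)·e^(−rT) = (134.1288 − 149.73) × 0.934930 = -14.5860
Short position value = −(long value) = kr 14.59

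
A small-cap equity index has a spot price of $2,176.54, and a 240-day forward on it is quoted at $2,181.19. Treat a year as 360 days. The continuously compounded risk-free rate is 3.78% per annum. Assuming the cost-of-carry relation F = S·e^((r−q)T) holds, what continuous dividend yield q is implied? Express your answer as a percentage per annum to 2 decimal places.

3.46%

From F = S·e^((r−q)T): (r − q) = ln(F/S)/T
ln(2181.19/2176.54) = ln(1.002136) = 0.002134
(r − q) = 0.002134 / (240/360) = 0.003201
q = r − ln(F/S)/T = 0.0378 − 0.003201 = 0.034599
q = 3.46%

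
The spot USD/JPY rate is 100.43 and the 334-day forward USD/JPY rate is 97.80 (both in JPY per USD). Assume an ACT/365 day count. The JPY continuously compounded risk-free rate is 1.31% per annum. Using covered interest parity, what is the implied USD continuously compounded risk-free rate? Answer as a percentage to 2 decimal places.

4.21%

F = S·e^((r_JPY − r_USD)T) ⇒ r_USD = r_JPY − ln(F/S)/T
ln(97.80/100.43) = -0.026536; /(334/365) = -0.028999
r_USD = 0.0131 + 0.028999 = 0.042099
r_USD = 4.21%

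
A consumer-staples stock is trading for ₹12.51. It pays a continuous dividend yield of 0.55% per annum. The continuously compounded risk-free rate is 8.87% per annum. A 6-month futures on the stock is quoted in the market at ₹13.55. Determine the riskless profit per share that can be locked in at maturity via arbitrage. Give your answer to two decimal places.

₹0.51 per share

Fair futures: F* = S·e^(carry·T), with carry = (r − q) = 0.0887 − 0.0055 = 0.0832
F* = 12.51 · e^(0.0832 × 6/12) = 12.51 · e^0.041600 = 12.51 × 1.042477 = ₹13.0414
Market ₹13.55 > fair ₹13.0414: forward overpriced → cash-and-carry (buy spot, short the forward).
At maturity, profit = |F_mkt − F*| = |13.55 − 13.0414| = ₹0.51 per share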